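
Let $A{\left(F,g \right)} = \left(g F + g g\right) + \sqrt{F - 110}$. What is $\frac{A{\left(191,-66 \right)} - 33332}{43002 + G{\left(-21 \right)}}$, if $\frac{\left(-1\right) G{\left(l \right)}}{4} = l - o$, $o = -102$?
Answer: $- \frac{41573}{42678} \approx -0.97411$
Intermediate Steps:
$A{\left(F,g \right)} = g^{2} + \sqrt{-110 + F} + F g$ ($A{\left(F,g \right)} = \left(F g + g^{2}\right) + \sqrt{-110 + F} = \left(g^{2} + F g\right) + \sqrt{-110 + F} = g^{2} + \sqrt{-110 + F} + F g$)
$G{\left(l \right)} = -408 - 4 l$ ($G{\left(l \right)} = - 4 \left(l - -102\right) = - 4 \left(l + 102\right) = - 4 \left(102 + l\right) = -408 - 4 l$)
$\frac{A{\left(191,-66 \right)} - 33332}{43002 + G{\left(-21 \right)}} = \frac{\left(\left(-66\right)^{2} + \sqrt{-110 + 191} + 191 \left(-66\right)\right) - 33332}{43002 - 324} = \frac{\left(4356 + \sqrt{81} - 12606\right) - 33332}{43002 + \left(-408 + 84\right)} = \frac{\left(4356 + 9 - 12606\right) - 33332}{43002 - 324} = \frac{-8241 - 33332}{42678} = \left(-41573\right) \frac{1}{42678} = - \frac{41573}{42678}$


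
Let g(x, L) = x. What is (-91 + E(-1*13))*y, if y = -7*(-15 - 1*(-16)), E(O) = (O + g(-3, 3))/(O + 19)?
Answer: 1967/3 ≈ 655.67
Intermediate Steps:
E(O) = (-3 + O)/(19 + O) (E(O) = (O - 3)/(O + 19) = (-3 + O)/(19 + O))
y = -7 (y = -7*(-15 + 16) = -7*1 = -7)
(-91 + E(-1*13))*y = (-91 + (-3 - 1*13)/(19 - 1*13))*(-7) = (-91 + (-3 - 13)/(19 - 13))*(-7) = (-91 - 16/6)*(-7) = (-91 + (1/6)*(-16))*(-7) = (-91 - 8/3)*(-7) = -281/3*(-7) = 1967/3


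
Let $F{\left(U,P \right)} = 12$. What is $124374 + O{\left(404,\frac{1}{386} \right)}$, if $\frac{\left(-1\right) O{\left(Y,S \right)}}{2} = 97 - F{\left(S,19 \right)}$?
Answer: $124204$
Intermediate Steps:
$O{\left(Y,S \right)} = -170$ ($O{\left(Y,S \right)} = - 2 \left(97 - 12\right) = \left(-2\right) 85 = -170$)
$124374 + O{\left(404,\frac{1}{386} \right)} = 124374 - 170 = 124204$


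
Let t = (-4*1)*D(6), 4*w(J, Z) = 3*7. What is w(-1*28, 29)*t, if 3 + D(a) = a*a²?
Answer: -4473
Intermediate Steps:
w(J, Z) = 21/4 (w(J, Z) = (3*7)/4 = (¼)*21 = 21/4)
D(a) = -3 + a³ (D(a) = -3 + a*a² = -3 + a³)
t = -852 (t = (-4*1)*(-3 + 6³) = -4*(-3 + 216) = -4*213 = -852)
w(-1*28, 29)*t = (21/4)*(-852) = -4473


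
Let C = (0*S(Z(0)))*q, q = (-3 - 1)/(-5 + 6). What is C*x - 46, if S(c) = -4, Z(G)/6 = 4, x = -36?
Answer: -46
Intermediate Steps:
Z(G) = 24 (Z(G) = 6*4 = 24)
q = -4 (q = -4/1 = -4*1 = -4)
C = 0 (C = (0*(-4))*(-4) = 0*(-4) = 0)
C*x - 46 = 0*(-36) - 46 = 0 - 46 = -46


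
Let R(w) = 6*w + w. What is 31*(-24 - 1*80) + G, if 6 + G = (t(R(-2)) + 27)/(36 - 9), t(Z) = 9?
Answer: -9686/3 ≈ -3228.7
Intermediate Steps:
R(w) = 7*w
G = -14/3 (G = -6 + (9 + 27)/(36 - 9) = -6 + 36/27 = -6 + 36*(1/27) = -6 + 4/3 = -14/3 ≈ -4.6667)
31*(-24 - 1*80) + G = 31*(-24 - 1*80) - 14/3 = 31*(-24 - 80) - 14/3 = 31*(-104) - 14/3 = -3224 - 14/3 = -9686/3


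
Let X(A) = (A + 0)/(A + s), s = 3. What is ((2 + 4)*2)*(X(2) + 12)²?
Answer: 46128/25 ≈ 1845.1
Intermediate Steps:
X(A) = A/(3 + A) (X(A) = (A + 0)/(A + 3) = A/(3 + A))
((2 + 4)*2)*(X(2) + 12)² = ((2 + 4)*2)*(2/(3 + 2) + 12)² = (6*2)*(2/5 + 12)² = 12*(2*(⅕) + 12)² = 12*(⅖ + 12)² = 12*(62/5)² = 12*(3844/25) = 46128/25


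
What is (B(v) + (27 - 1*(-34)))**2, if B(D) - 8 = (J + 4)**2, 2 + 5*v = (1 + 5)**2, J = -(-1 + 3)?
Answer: 5329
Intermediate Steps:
J = -2 (J = -1*2 = -2)
v = 34/5 (v = -2/5 + (1 + 5)**2/5 = -2/5 + (1/5)*6**2 = -2/5 + (1/5)*36 = -2/5 + 36/5 = 34/5 ≈ 6.8000)
B(D) = 12 (B(D) = 8 + (-2 + 4)**2 = 8 + 2**2 = 8 + 4 = 12)
(B(v) + (27 - 1*(-34)))**2 = (12 + (27 - 1*(-34)))**2 = (12 + (27 + 34))**2 = (12 + 61)**2 = 73**2 = 5329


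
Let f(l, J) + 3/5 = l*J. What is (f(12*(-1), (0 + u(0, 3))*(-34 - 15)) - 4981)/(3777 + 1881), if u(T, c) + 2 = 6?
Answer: -6574/14145 ≈ -0.46476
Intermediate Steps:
u(T, c) = 4 (u(T, c) = -2 + 6 = 4)
f(l, J) = -⅗ + J*l (f(l, J) = -⅗ + l*J = -⅗ + J*l)
(f(12*(-1), (0 + u(0, 3))*(-34 - 15)) - 4981)/(3777 + 1881) = ((-⅗ + ((0 + 4)*(-34 - 15))*(12*(-1))) - 4981)/(3777 + 1881) = ((-⅗ + (4*(-49))*(-12)) - 4981)/5658 = ((-⅗ - 196*(-12)) - 4981)*(1/5658) = ((-⅗ + 2352) - 4981)*(1/5658) = (11757/5 - 4981)*(1/5658) = -13148/5*1/5658 = -6574/14145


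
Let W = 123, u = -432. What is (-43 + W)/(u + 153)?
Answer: -80/279 ≈ -0.28674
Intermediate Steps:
(-43 + W)/(u + 153) = (-43 + 123)/(-432 + 153) = 80/(-279) = 80*(-1/279) = -80/279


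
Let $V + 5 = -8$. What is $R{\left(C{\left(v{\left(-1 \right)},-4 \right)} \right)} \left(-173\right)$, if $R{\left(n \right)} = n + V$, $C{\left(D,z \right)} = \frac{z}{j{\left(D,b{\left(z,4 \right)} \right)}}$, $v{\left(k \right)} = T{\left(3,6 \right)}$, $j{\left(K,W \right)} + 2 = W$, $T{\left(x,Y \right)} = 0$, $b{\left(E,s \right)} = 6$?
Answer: $2422$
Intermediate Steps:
$V = -13$ ($V = -5 - 8 = -13$)
$j{\left(K,W \right)} = -2 + W$
$v{\left(k \right)} = 0$
$C{\left(D,z \right)} = \frac{z}{4}$ ($C{\left(D,z \right)} = \frac{z}{-2 + 6} = \frac{z}{4}$)
$R{\left(n \right)} = -13 + n$ ($R{\left(n \right)} = n - 13 = -13 + n$)
$R{\left(C{\left(v{\left(-1 \right)},-4 \right)} \right)} \left(-173\right) = \left(-13 + \frac{1}{4} \left(-4\right)\right) \left(-173\right) = \left(-13 - 1\right) \left(-173\right) = \left(-14\right) \left(-173\right) = 2422$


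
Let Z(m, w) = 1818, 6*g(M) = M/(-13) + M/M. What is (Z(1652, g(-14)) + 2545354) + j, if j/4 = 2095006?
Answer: 10927196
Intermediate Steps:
j = 8380024 (j = 4*2095006 = 8380024)
g(M) = 1/6 - M/78 (g(M) = (M/(-13) + M/M)/6 = (M*(-1/13) + 1)/6 = (-M/13 + 1)/6 = (1 - M/13)/6 = 1/6 - M/78)
(Z(1652, g(-14)) + 2545354) + j = (1818 + 2545354) + 8380024 = 2547172 + 8380024 = 10927196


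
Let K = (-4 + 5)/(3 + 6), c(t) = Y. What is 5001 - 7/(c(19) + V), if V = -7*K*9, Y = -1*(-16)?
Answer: 45002/9 ≈ 5000.2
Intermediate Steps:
Y = 16
c(t) = 16
K = ⅑ (K = 1/9 = 1*(⅑) = ⅑ ≈ 0.11111)
V = -7 (V = -7*⅑*9 = -7/9*9 = -7)
5001 - 7/(c(19) + V) = 5001 - 7/(16 - 7) = 5001 - 7/9 = 45002/9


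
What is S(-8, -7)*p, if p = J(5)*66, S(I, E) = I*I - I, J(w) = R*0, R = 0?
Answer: 0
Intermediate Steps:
J(w) = 0 (J(w) = 0*0 = 0)
S(I, E) = I**2 - I
p = 0 (p = 0*66 = 0)
S(-8, -7)*p = -8*(-1 - 8)*0 = -8*(-9)*0 = 72*0 = 0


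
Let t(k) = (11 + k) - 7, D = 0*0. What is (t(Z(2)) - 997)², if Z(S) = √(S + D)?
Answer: (993 - √2)² ≈ 9.8324e+5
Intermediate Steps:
D = 0
Z(S) = √S (Z(S) = √(S + 0) = √S)
t(k) = 4 + k
(t(Z(2)) - 997)² = ((4 + √2) - 997)² = (-993 + √2)²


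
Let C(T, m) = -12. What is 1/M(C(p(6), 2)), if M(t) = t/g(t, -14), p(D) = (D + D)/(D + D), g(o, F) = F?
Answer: 7/6 ≈ 1.1667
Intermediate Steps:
p(D) = 1 (p(D) = (2*D)/((2*D)) = (2*D)*(1/(2*D)) = 1)
M(t) = -t/14 (M(t) = t/(-14) = t*(-1/14) = -t/14)
1/M(C(p(6), 2)) = 1/(-1/14*(-12)) = 1/(6/7) = 7/6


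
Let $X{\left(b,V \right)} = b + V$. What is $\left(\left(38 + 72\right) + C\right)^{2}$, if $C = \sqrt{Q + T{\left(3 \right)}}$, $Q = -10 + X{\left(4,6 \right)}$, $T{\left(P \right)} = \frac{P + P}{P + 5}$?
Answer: $\frac{\left(220 + \sqrt{3}\right)^{2}}{4} \approx 12291.0$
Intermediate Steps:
$T{\left(P \right)} = \frac{2 P}{5 + P}$
$X{\left(b,V \right)} = V + b$
$Q = 0$ ($Q = -10 + \left(6 + 4\right) = -10 + 10 = 0$)
$C = \frac{\sqrt{3}}{2}$ ($C = \sqrt{0 + 2 \cdot 3 \frac{1}{5 + 3}} = \sqrt{0 + 2 \cdot 3 \cdot \frac{1}{8}} = \sqrt{0 + \frac{3}{4}} = \sqrt{\frac{3}{4}} = \frac{\sqrt{3}}{2} \approx 0.86602$)
$\left(\left(38 + 72\right) + C\right)^{2} = \left(\left(38 + 72\right) + \frac{\sqrt{3}}{2}\right)^{2} = \left(110 + \frac{\sqrt{3}}{2}\right)^{2}$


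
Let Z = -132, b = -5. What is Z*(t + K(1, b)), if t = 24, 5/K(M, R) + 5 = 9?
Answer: -3333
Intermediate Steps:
K(M, R) = 5/4 (K(M, R) = 5/(-5 + 9) = 5/4)
Z*(t + K(1, b)) = -132*(24 + 5/4) = -132*101/4 = -3333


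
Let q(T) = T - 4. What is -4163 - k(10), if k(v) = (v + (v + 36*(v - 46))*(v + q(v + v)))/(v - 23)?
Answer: -87545/13 ≈ -6734.2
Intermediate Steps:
q(T) = -4 + T
k(v) = (v + (-1656 + 37*v)*(-4 + 3*v))/(-23 + v) (k(v) = (v + (v + 36*(v - 46))*(v + (-4 + (v + v))))/(v - 23) = (v + (v + 36*(-46 + v))*(v + (-4 + 2*v)))/(-23 + v) = (v + (v + (-1656 + 36*v))*(-4 + 3*v))/(-23 + v) = (v + (-1656 + 37*v)*(-4 + 3*v))/(-23 + v))
-4163 - k(10) = -4163 - 3*(2208 - 1705*10 + 37*10²)/(-23 + 10) = -4163 - 3*(2208 - 17050 + 37*100)/(-13) = -4163 - 3*(-1)*(2208 - 17050 + 3700)/13 = -4163 - 3*(-1)*(-11142)/13 = -4163 - 1*33426/13 = -4163 - 33426/13 = -87545/13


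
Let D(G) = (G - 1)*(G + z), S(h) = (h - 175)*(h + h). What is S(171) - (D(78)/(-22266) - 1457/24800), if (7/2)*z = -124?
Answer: -12182120749/8906400 ≈ -1367.8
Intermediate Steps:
z = -248/7 (z = (2/7)*(-124) = -248/7 ≈ -35.429)
S(h) = 2*h*(-175 + h) (S(h) = (-175 + h)*(2*h) = 2*h*(-175 + h))
D(G) = (-1 + G)*(-248/7 + G) (D(G) = (G - 1)*(G - 248/7) = (-1 + G)*(-248/7 + G))
S(171) - (D(78)/(-22266) - 1457/24800) = 2*171*(-175 + 171) - ((248/7 + 78² - 255/7*78)/(-22266) - 1457/24800) = 2*171*(-4) - ((248/7 + 6084 - 19890/7)*(-1/22266) - 1457*1/24800) = -1368 - (3278*(-1/22266) - 47/800) = -1368 - (-1639/11133 - 47/800) = -1368 - 1*(-1834451/8906400) = -1368 + 1834451/8906400 = -12182120749/8906400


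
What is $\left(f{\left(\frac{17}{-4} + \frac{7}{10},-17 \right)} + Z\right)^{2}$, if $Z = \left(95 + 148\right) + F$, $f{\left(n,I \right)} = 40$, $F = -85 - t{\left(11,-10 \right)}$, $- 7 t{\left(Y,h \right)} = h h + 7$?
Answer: $\frac{2229049}{49} \approx 45491.0$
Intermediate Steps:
$t{\left(Y,h \right)} = -1 - \frac{h^{2}}{7}$ ($t{\left(Y,h \right)} = - \frac{h h + 7}{7} = - \frac{h^{2} + 7}{7} = - \frac{7 + h^{2}}{7} = -1 - \frac{h^{2}}{7}$)
$F = - \frac{488}{7}$ ($F = -85 - \left(-1 - \frac{\left(-10\right)^{2}}{7}\right) = -85 - \left(-1 - \frac{100}{7}\right) = -85 - - \frac{107}{7} = -85 + \frac{107}{7} = - \frac{488}{7} \approx -69.714$)
$Z = \frac{1213}{7}$ ($Z = \left(95 + 148\right) - \frac{488}{7} = 243 - \frac{488}{7} = \frac{1213}{7} \approx 173.29$)
$\left(f{\left(\frac{17}{-4} + \frac{7}{10},-17 \right)} + Z\right)^{2} = \left(40 + \frac{1213}{7}\right)^{2} = \left(\frac{1493}{7}\right)^{2} = \frac{2229049}{49}$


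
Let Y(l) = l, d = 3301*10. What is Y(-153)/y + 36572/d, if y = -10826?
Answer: 200489501/178683130 ≈ 1.1220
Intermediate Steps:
d = 33010
Y(-153)/y + 36572/d = -153/(-10826) + 36572/33010 = -153*(-1/10826) + 36572*(1/33010) = 153/10826 + 18286/16505 = 200489501/178683130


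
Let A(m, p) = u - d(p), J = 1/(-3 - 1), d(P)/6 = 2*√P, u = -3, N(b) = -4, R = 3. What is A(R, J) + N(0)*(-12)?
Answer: 45 - 6*I ≈ 45.0 - 6.0*I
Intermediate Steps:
d(P) = 12*√P (d(P) = 6*(2*√P) = 12*√P)
J = -¼ (J = 1/(-4) = -¼ ≈ -0.25000)
A(m, p) = -3 - 12*√p
A(R, J) + N(0)*(-12) = (-3 - 6*I) - 4*(-12) = (-3 - 6*I) + 48 = 45 - 6*I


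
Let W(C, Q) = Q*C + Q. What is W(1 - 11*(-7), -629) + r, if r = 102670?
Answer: 52979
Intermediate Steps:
W(C, Q) = Q + C*Q (W(C, Q) = C*Q + Q = Q + C*Q)
W(1 - 11*(-7), -629) + r = -629*(1 + (1 - 11*(-7))) + 102670 = -629*(1 + (1 + 77)) + 102670 = -629*(1 + 78) + 102670 = -629*79 + 102670 = -49691 + 102670 = 52979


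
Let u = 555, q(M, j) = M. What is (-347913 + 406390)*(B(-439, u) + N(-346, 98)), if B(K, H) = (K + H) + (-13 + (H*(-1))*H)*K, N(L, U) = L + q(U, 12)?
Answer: 7907759918350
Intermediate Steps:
N(L, U) = L + U
B(K, H) = H + K + K*(-13 - H²) (B(K, H) = (H + K) + (-13 + (-H)*H)*K = (H + K) + (-13 - H²)*K = (H + K) + K*(-13 - H²) = H + K + K*(-13 - H²))
(-347913 + 406390)*(B(-439, u) + N(-346, 98)) = (-347913 + 406390)*((555 - 12*(-439) - 1*(-439)*555²) + (-346 + 98)) = 58477*((555 + 5268 - 1*(-439)*308025) - 248) = 58477*((555 + 5268 + 135222975) - 248) = 58477*(135228798 - 248) = 58477*135228550 = 7907759918350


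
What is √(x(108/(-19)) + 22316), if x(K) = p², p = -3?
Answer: 5*√893 ≈ 149.42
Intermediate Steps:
x(K) = 9 (x(K) = (-3)² = 9)
√(x(108/(-19)) + 22316) = √(9 + 22316) = √22325 = 5*√893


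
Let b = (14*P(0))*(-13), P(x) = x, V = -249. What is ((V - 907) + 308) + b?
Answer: -848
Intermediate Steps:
b = 0 (b = (14*0)*(-13) = 0*(-13) = 0)
((V - 907) + 308) + b = ((-249 - 907) + 308) + 0 = (-1156 + 308) + 0 = -848 + 0 = -848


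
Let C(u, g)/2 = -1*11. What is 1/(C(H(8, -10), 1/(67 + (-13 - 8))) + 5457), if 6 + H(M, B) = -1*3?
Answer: 1/5435 ≈ 0.00018399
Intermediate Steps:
H(M, B) = -9 (H(M, B) = -6 - 1*3 = -6 - 3 = -9)
C(u, g) = -22 (C(u, g) = 2*(-1*11) = 2*(-11) = -22)
1/(C(H(8, -10), 1/(67 + (-13 - 8))) + 5457) = 1/(-22 + 5457) = 1/5435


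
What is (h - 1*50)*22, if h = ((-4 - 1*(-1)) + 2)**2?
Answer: -1078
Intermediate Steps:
h = 1 (h = ((-4 + 1) + 2)**2 = (-3 + 2)**2 = (-1)**2 = 1)
(h - 1*50)*22 = (1 - 1*50)*22 = (1 - 50)*22 = -49*22 = -1078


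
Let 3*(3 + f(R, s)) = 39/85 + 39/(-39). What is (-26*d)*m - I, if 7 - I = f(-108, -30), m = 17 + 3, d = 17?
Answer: -2256796/255 ≈ -8850.2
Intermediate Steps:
m = 20
f(R, s) = -811/255 (f(R, s) = -3 + (39/85 + 39/(-39))/3 = -3 + (39*(1/85) + 39*(-1/39))/3 = -3 + (39/85 - 1)/3 = -3 + (⅓)*(-46/85) = -3 - 46/255 = -811/255)
I = 2596/255 (I = 7 - 1*(-811/255) = 7 + 811/255 = 2596/255 ≈ 10.180)
(-26*d)*m - I = -26*17*20 - 1*2596/255 = -442*20 - 2596/255 = -8840 - 2596/255 = -2256796/255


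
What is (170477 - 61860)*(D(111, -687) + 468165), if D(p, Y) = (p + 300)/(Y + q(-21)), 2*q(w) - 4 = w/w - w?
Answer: 34273312198983/674 ≈ 5.0851e+10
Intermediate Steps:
q(w) = 5/2 - w/2 (q(w) = 2 + (w/w - w)/2 = 2 + (1 - w)/2 = 2 + (½ - w/2) = 5/2 - w/2)
D(p, Y) = (300 + p)/(13 + Y) (D(p, Y) = (p + 300)/(Y + (5/2 - ½*(-21))) = (300 + p)/(Y + (5/2 + 21/2)) = (300 + p)/(Y + 13) = (300 + p)/(13 + Y))
(170477 - 61860)*(D(111, -687) + 468165) = (170477 - 61860)*((300 + 111)/(13 - 687) + 468165) = 108617*(411/(-674) + 468165) = 108617*(-1/674*411 + 468165) = 108617*(-411/674 + 468165) = 108617*(315542799/674) = 34273312198983/674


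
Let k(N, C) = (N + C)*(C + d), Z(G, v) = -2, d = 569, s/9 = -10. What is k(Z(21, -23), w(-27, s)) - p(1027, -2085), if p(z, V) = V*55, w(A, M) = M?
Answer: 70607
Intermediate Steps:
s = -90 (s = 9*(-10) = -90)
k(N, C) = (569 + C)*(C + N) (k(N, C) = (N + C)*(C + 569) = (C + N)*(569 + C) = (569 + C)*(C + N))
p(z, V) = 55*V
k(Z(21, -23), w(-27, s)) - p(1027, -2085) = ((-90)**2 + 569*(-90) + 569*(-2) - 90*(-2)) - 55*(-2085) = (8100 - 51210 - 1138 + 180) - 1*(-114675) = -44068 + 114675 = 70607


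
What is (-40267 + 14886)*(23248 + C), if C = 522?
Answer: -603306370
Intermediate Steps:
(-40267 + 14886)*(23248 + C) = (-40267 + 14886)*(23248 + 522) = -25381*23770 = -603306370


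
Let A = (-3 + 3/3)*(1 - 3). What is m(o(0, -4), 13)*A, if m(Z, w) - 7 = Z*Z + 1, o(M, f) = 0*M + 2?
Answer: 48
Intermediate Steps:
o(M, f) = 2 (o(M, f) = 0 + 2 = 2)
m(Z, w) = 8 + Z**2 (m(Z, w) = 7 + (Z*Z + 1) = 7 + (Z**2 + 1) = 7 + (1 + Z**2) = 8 + Z**2)
A = 4 (A = (-3 + 3*(1/3))*(-2) = (-3 + 1)*(-2) = -2*(-2) = 4)
m(o(0, -4), 13)*A = (8 + 2**2)*4 = (8 + 4)*4 = 12*4 = 48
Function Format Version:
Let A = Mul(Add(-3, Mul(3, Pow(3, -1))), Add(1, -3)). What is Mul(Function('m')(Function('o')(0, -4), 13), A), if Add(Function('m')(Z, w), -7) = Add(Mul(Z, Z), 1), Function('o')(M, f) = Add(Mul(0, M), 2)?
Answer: 48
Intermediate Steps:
Function('o')(M, f) = 2 (Function('o')(M, f) = Add(0, 2) = 2)
Function('m')(Z, w) = Add(8, Pow(Z, 2)) (Function('m')(Z, w) = Add(7, Add(Mul(Z, Z), 1)) = Add(7, Add(Pow(Z, 2), 1)) = Add(7, Add(1, Pow(Z, 2))) = Add(8, Pow(Z, 2)))
A = 4 (A = Mul(Add(-3, Mul(3, Rational(1, 3))), -2) = Mul(Add(-3, 1), -2) = Mul(-2, -2) = 4)
Mul(Function('m')(Function('o')(0, -4), 13), A) = Mul(Add(8, Pow(2, 2)), 4) = Mul(Add(8, 4), 4) = Mul(12, 4) = 48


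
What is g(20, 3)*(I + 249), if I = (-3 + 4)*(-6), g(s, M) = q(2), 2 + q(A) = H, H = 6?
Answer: 972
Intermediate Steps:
q(A) = 4 (q(A) = -2 + 6 = 4)
g(s, M) = 4
I = -6 (I = 1*(-6) = -6)
g(20, 3)*(I + 249) = 4*(-6 + 249) = 4*243 = 972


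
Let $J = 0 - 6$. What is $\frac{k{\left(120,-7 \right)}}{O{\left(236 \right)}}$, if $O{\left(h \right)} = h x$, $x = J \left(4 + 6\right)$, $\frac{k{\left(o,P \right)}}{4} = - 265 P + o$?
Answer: $- \frac{395}{708} \approx -0.55791$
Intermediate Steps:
$k{\left(o,P \right)} = - 1060 P + 4 o$ ($k{\left(o,P \right)} = 4 \left(- 265 P + o\right) = 4 \left(o - 265 P\right) = - 1060 P + 4 o$)
$J = -6$ ($J = 0 - 6 = -6$)
$x = -60$ ($x = - 6 \left(4 + 6\right) = \left(-6\right) 10 = -60$)
$O{\left(h \right)} = - 60 h$ ($O{\left(h \right)} = h \left(-60\right) = - 60 h$)
$\frac{k{\left(120,-7 \right)}}{O{\left(236 \right)}} = \frac{\left(-1060\right) \left(-7\right) + 4 \cdot 120}{\left(-60\right) 236} = \frac{7420 + 480}{-14160} = 7900 \left(- \frac{1}{14160}\right) = - \frac{395}{708}$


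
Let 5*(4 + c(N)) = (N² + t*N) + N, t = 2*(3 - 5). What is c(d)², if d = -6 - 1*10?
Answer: 80656/25 ≈ 3226.2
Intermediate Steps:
d = -16 (d = -6 - 10 = -16)
t = -4 (t = 2*(-2) = -4)
c(N) = -4 - 3*N/5 + N²/5 (c(N) = -4 + ((N² - 4*N) + N)/5 = -4 + (N² - 3*N)/5 = -4 + (-3*N/5 + N²/5) = -4 - 3*N/5 + N²/5)
c(d)² = (-4 - ⅗*(-16) + (⅕)*(-16)²)² = (-4 + 48/5 + (⅕)*256)² = (-4 + 48/5 + 256/5)² = (284/5)² = 80656/25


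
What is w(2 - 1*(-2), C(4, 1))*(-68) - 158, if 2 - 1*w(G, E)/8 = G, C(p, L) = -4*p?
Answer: 930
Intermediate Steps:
w(G, E) = 16 - 8*G
w(2 - 1*(-2), C(4, 1))*(-68) - 158 = (16 - 8*(2 - 1*(-2)))*(-68) - 158 = (16 - 8*(2 + 2))*(-68) - 158 = (16 - 8*4)*(-68) - 158 = (16 - 32)*(-68) - 158 = -16*(-68) - 158 = 1088 - 158 = 930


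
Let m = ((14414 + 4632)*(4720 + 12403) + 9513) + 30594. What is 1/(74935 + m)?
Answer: 1/326239700 ≈ 3.0652e-9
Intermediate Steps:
m = 326164765 (m = (19046*17123 + 9513) + 30594 = (326124658 + 9513) + 30594 = 326134171 + 30594 = 326164765)
1/(74935 + m) = 1/(74935 + 326164765) = 1/326239700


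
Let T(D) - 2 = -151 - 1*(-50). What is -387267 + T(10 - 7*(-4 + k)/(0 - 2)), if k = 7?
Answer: -387366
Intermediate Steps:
T(D) = -99 (T(D) = 2 + (-151 - 1*(-50)) = 2 + (-151 + 50) = 2 - 101 = -99)
-387267 + T(10 - 7*(-4 + k)/(0 - 2)) = -387267 - 99 = -387366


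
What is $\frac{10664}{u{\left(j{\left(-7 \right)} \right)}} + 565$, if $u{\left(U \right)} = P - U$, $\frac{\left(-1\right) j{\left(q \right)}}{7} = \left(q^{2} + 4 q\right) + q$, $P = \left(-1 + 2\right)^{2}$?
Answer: $\frac{66599}{99} \approx 672.72$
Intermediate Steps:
$P = 1$ ($P = 1^{2} = 1$)
$j{\left(q \right)} = - 35 q - 7 q^{2}$ ($j{\left(q \right)} = - 7 \left(\left(q^{2} + 4 q\right) + q\right) = - 7 \left(q^{2} + 5 q\right) = - 35 q - 7 q^{2}$)
$u{\left(U \right)} = 1 - U$
$\frac{10664}{u{\left(j{\left(-7 \right)} \right)}} + 565 = \frac{10664}{1 - \left(-7\right) \left(-7\right) \left(5 - 7\right)} + 565 = \frac{10664}{1 - \left(-7\right) \left(-7\right) \left(-2\right)} + 565 = \frac{10664}{1 - -98} + 565 = \frac{10664}{1 + 98} + 565 = \frac{10664}{99} + 565 = \frac{66599}{99}$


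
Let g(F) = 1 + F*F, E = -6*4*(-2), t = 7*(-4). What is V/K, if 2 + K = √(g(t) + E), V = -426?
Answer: -852/829 - 2982*√17/829 ≈ -15.859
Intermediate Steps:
t = -28
E = 48 (E = -24*(-2) = 48)
g(F) = 1 + F²
K = -2 + 7*√17 (K = -2 + √((1 + (-28)²) + 48) = -2 + √((1 + 784) + 48) = -2 + √(785 + 48) = -2 + √833 = -2 + 7*√17 ≈ 26.862)
V/K = -426/(-2 + 7*√17)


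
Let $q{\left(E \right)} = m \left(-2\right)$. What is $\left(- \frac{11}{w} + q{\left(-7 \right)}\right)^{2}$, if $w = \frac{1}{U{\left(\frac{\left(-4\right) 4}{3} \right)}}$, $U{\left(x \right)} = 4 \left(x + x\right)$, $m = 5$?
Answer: $\frac{1898884}{9} \approx 2.1099 \cdot 10^{5}$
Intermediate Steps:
$U{\left(x \right)} = 8 x$ ($U{\left(x \right)} = 4 \cdot 2 x = 8 x$)
$q{\left(E \right)} = -10$ ($q{\left(E \right)} = 5 \left(-2\right) = -10$)
$w = - \frac{3}{128}$ ($w = \frac{1}{8 \frac{\left(-4\right) 4}{3}} = \frac{1}{8 \left(\left(-16\right) \frac{1}{3}\right)} = \frac{1}{8 \left(- \frac{16}{3}\right)} = \frac{1}{- \frac{128}{3}} = - \frac{3}{128} \approx -0.023438$)
$\left(- \frac{11}{w} + q{\left(-7 \right)}\right)^{2} = \left(- \frac{11}{- \frac{3}{128}} - 10\right)^{2} = \left(\left(-11\right) \left(- \frac{128}{3}\right) - 10\right)^{2} = \left(\frac{1408}{3} - 10\right)^{2} = \left(\frac{1378}{3}\right)^{2} = \frac{1898884}{9}$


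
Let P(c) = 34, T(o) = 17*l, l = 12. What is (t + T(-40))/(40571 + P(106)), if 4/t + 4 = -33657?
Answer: 1373368/273360981 ≈ 0.0050240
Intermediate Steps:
T(o) = 204 (T(o) = 17*12 = 204)
t = -4/33661 (t = 4/(-4 - 33657) = 4/(-33661) = 4*(-1/33661) = -4/33661 ≈ -0.00011883)
(t + T(-40))/(40571 + P(106)) = (-4/33661 + 204)/(40571 + 34) = (6866840/33661)/40605 = (6866840/33661)*(1/40605) = 1373368/273360981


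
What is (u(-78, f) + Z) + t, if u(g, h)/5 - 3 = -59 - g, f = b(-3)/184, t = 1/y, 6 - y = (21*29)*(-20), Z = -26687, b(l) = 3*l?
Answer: -323867321/12186 ≈ -26577.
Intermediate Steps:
y = 12186 (y = 6 - 21*29*(-20) = 6 - 609*(-20) = 6 - 1*(-12180) = 6 + 12180 = 12186)
t = 1/12186 ≈ 8.2061e-5
f = -9/184 (f = (3*(-3))/184 = -9*1/184 = -9/184 ≈ -0.048913)
u(g, h) = -280 - 5*g (u(g, h) = 15 + 5*(-59 - g) = 15 + (-295 - 5*g) = -280 - 5*g)
(u(-78, f) + Z) + t = ((-280 - 5*(-78)) - 26687) + 1/12186 = ((-280 + 390) - 26687) + 1/12186 = (110 - 26687) + 1/12186 = -26577 + 1/12186 = -323867321/12186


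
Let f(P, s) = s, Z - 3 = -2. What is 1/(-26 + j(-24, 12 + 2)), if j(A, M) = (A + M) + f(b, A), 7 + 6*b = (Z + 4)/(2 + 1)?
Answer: -1/60 ≈ -0.016667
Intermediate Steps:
Z = 1 (Z = 3 - 2 = 1)
b = -8/9 (b = -7/6 + ((1 + 4)/(2 + 1))/6 = -7/6 + (5/3)/6 = -7/6 + (5*(1/3))/6 = -7/6 + (1/6)*(5/3) = -7/6 + 5/18 = -8/9 ≈ -0.88889)
j(A, M) = M + 2*A (j(A, M) = (A + M) + A = M + 2*A)
1/(-26 + j(-24, 12 + 2)) = 1/(-26 + ((12 + 2) + 2*(-24))) = 1/(-26 + (14 - 48)) = 1/(-26 - 34) = 1/(-60) = -1/60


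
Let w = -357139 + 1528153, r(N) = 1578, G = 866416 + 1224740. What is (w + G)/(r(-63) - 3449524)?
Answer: -1631085/1723973 ≈ -0.94612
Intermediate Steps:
G = 2091156
w = 1171014
(w + G)/(r(-63) - 3449524) = (1171014 + 2091156)/(1578 - 3449524) = 3262170/(-3447946) = 3262170*(-1/3447946) = -1631085/1723973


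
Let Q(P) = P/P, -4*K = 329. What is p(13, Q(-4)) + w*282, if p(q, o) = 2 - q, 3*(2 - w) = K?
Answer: 16569/2 ≈ 8284.5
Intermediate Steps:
K = -329/4 (K = -¼*329 = -329/4 ≈ -82.250)
Q(P) = 1
w = 353/12 (w = 2 - ⅓*(-329/4) = 2 + 329/12 = 353/12 ≈ 29.417)
p(13, Q(-4)) + w*282 = (2 - 1*13) + (353/12)*282 = (2 - 13) + 16591/2 = -11 + 16591/2 = 16569/2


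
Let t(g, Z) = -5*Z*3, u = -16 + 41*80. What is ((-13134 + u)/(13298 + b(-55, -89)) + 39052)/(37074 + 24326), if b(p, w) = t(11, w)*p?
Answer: 1174044737/1845898900 ≈ 0.63603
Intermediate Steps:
u = 3264 (u = -16 + 3280 = 3264)
t(g, Z) = -15*Z
b(p, w) = -15*p*w (b(p, w) = (-15*w)*p = -15*p*w)
((-13134 + u)/(13298 + b(-55, -89)) + 39052)/(37074 + 24326) = ((-13134 + 3264)/(13298 - 15*(-55)*(-89)) + 39052)/(37074 + 24326) = (-9870/(13298 - 73425) + 39052)/61400 = (-9870/(-60127) + 39052)*(1/61400) = (-9870*(-1/60127) + 39052)*(1/61400) = (9870/60127 + 39052)*(1/61400) = (2348089474/60127)*(1/61400) = 1174044737/1845898900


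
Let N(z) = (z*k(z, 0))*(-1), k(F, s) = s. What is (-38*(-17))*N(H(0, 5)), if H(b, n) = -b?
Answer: 0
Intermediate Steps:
N(z) = 0 (N(z) = (z*0)*(-1) = 0*(-1) = 0)
(-38*(-17))*N(H(0, 5)) = -38*(-17)*0 = 646*0 = 0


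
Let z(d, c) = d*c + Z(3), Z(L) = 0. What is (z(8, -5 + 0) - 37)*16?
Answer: -1232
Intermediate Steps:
z(d, c) = c*d (z(d, c) = d*c + 0 = c*d + 0 = c*d)
(z(8, -5 + 0) - 37)*16 = ((-5 + 0)*8 - 37)*16 = (-5*8 - 37)*16 = (-40 - 37)*16 = -77*16 = -1232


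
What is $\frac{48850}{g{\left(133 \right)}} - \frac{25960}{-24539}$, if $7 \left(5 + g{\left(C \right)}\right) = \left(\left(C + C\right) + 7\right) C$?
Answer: $\frac{666627435}{63580549} \approx 10.485$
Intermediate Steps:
$g{\left(C \right)} = -5 + \frac{C \left(7 + 2 C\right)}{7}$ ($g{\left(C \right)} = -5 + \frac{\left(\left(C + C\right) + 7\right) C}{7} = -5 + \frac{\left(2 C + 7\right) C}{7} = -5 + \frac{\left(7 + 2 C\right) C}{7} = -5 + \frac{C \left(7 + 2 C\right)}{7}$)
$\frac{48850}{g{\left(133 \right)}} - \frac{25960}{-24539} = \frac{48850}{-5 + 133 + \frac{2 \cdot 133^{2}}{7}} - \frac{25960}{-24539} = \frac{48850}{-5 + 133 + \frac{2}{7} \cdot 17689} - - \frac{25960}{24539} = \frac{48850}{-5 + 133 + 5054} + \frac{25960}{24539} = \frac{48850}{5182} + \frac{25960}{24539} = 48850 \cdot \frac{1}{5182} + \frac{25960}{24539} = \frac{24425}{2591} + \frac{25960}{24539} = \frac{666627435}{63580549}$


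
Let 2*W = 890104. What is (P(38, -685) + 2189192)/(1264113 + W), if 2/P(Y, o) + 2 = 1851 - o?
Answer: 554741253/433102411 ≈ 1.2809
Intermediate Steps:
P(Y, o) = 2/(1849 - o) (P(Y, o) = 2/(-2 + (1851 - o)) = 2/(1849 - o))
W = 445052 (W = (1/2)*890104 = 445052)
(P(38, -685) + 2189192)/(1264113 + W) = (-2/(-1849 - 685) + 2189192)/(1264113 + 445052) = (-2/(-2534) + 2189192)/1709165 = (-2*(-1/2534) + 2189192)*(1/1709165) = (1/1267 + 2189192)*(1/1709165) = (2773706265/1267)*(1/1709165) = 554741253/433102411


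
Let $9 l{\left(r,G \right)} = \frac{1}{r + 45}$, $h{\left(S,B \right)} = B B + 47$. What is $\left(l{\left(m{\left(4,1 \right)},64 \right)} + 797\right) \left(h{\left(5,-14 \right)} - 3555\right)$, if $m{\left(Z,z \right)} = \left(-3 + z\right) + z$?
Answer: $- \frac{29036396}{11} \approx -2.6397 \cdot 10^{6}$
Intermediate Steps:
$h{\left(S,B \right)} = 47 + B^{2}$ ($h{\left(S,B \right)} = B^{2} + 47 = 47 + B^{2}$)
$m{\left(Z,z \right)} = -3 + 2 z$
$l{\left(r,G \right)} = \frac{1}{9 \left(45 + r\right)}$ ($l{\left(r,G \right)} = \frac{1}{9 \left(r + 45\right)} = \frac{1}{9 \left(45 + r\right)}$)
$\left(l{\left(m{\left(4,1 \right)},64 \right)} + 797\right) \left(h{\left(5,-14 \right)} - 3555\right) = \left(\frac{1}{9 \left(45 + \left(-3 + 2 \cdot 1\right)\right)} + 797\right) \left(\left(47 + \left(-14\right)^{2}\right) - 3555\right) = \left(\frac{1}{9 \left(45 + \left(-3 + 2\right)\right)} + 797\right) \left(\left(47 + 196\right) - 3555\right) = \left(\frac{1}{9 \left(45 - 1\right)} + 797\right) \left(243 - 3555\right) = \left(\frac{1}{9 \cdot 44} + 797\right) \left(-3312\right) = \left(\frac{1}{9} \cdot \frac{1}{44} + 797\right) \left(-3312\right) = \left(\frac{1}{396} + 797\right) \left(-3312\right) = \frac{315613}{396} \left(-3312\right) = - \frac{29036396}{11}$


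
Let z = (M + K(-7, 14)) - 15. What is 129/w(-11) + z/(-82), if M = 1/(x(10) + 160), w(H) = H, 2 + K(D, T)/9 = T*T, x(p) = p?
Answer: -5035241/153340 ≈ -32.837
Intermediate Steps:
K(D, T) = -18 + 9*T² (K(D, T) = -18 + 9*(T*T) = -18 + 9*T²)
M = 1/170 (M = 1/(10 + 160) = 1/170 ≈ 0.0058824)
z = 294271/170 (z = (1/170 + (-18 + 9*14²)) - 15 = (1/170 + (-18 + 9*196)) - 15 = (1/170 + (-18 + 1764)) - 15 = (1/170 + 1746) - 15 = 296821/170 - 15 = 294271/170 ≈ 1731.0)
129/w(-11) + z/(-82) = 129/(-11) + (294271/170)/(-82) = 129*(-1/11) + (294271/170)*(-1/82) = -129/11 - 294271/13940 = -5035241/153340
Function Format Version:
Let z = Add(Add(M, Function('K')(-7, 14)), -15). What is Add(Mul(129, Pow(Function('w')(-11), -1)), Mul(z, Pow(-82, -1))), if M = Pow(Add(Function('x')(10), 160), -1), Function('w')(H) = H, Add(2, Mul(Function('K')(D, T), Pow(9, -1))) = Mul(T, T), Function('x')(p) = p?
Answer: Rational(-5035241, 153340) ≈ -32.837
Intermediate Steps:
Function('K')(D, T) = Add(-18, Mul(9, Pow(T, 2))) (Function('K')(D, T) = Add(-18, Mul(9, Mul(T, T))) = Add(-18, Mul(9, Pow(T, 2))))
M = Rational(1, 170) (M = Pow(Add(10, 160), -1) = Pow(170, -1) = Rational(1, 170) ≈ 0.0058824)
z = Rational(294271, 170) (z = Add(Add(Rational(1, 170), Add(-18, Mul(9, Pow(14, 2)))), -15) = Add(Add(Rational(1, 170), Add(-18, Mul(9, 196))), -15) = Add(Add(Rational(1, 170), Add(-18, 1764)), -15) = Add(Add(Rational(1, 170), 1746), -15) = Add(Rational(296821, 170), -15) = Rational(294271, 170) ≈ 1731.0)
Add(Mul(129, Pow(Function('w')(-11), -1)), Mul(z, Pow(-82, -1))) = Add(Mul(129, Pow(-11, -1)), Mul(Rational(294271, 170), Pow(-82, -1))) = Add(Mul(129, Rational(-1, 11)), Mul(Rational(294271, 170), Rational(-1, 82))) = Add(Rational(-129, 11), Rational(-294271, 13940)) = Rational(-5035241, 153340)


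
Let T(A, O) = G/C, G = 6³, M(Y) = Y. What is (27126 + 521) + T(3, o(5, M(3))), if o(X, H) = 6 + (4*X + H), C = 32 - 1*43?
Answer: 303901/11 ≈ 27627.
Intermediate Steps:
C = -11 (C = 32 - 43 = -11)
G = 216
o(X, H) = 6 + H + 4*X (o(X, H) = 6 + (H + 4*X) = 6 + H + 4*X)
T(A, O) = -216/11 (T(A, O) = 216/(-11) = 216*(-1/11) = -216/11)
(27126 + 521) + T(3, o(5, M(3))) = (27126 + 521) - 216/11 = 27647 - 216/11 = 303901/11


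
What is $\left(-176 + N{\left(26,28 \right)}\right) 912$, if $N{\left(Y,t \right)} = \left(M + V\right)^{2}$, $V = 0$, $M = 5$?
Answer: $-137712$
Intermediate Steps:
$N{\left(Y,t \right)} = 25$ ($N{\left(Y,t \right)} = \left(5 + 0\right)^{2} = 5^{2} = 25$)
$\left(-176 + N{\left(26,28 \right)}\right) 912 = \left(-176 + 25\right) 912 = \left(-151\right) 912 = -137712$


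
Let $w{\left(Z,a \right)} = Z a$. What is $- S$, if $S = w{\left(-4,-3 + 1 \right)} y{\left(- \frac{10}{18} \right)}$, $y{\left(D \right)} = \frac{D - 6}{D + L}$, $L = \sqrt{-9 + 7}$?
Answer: $- \frac{2360}{187} - \frac{4248 i \sqrt{2}}{187} \approx -12.62 - 32.126 i$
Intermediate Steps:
$L = i \sqrt{2}$ ($L = \sqrt{-2} = i \sqrt{2} \approx 1.4142 i$)
$y{\left(D \right)} = \frac{-6 + D}{D + i \sqrt{2}}$ ($y{\left(D \right)} = \frac{D - 6}{D + i \sqrt{2}} = \frac{-6 + D}{D + i \sqrt{2}}$)
$S = - \frac{472}{9 \left(- \frac{5}{9} + i \sqrt{2}\right)}$ ($S = - 4 \left(-3 + 1\right) \frac{-6 - \frac{10}{18}}{- \frac{10}{18} + i \sqrt{2}} = \left(-4\right) \left(-2\right) \frac{-6 - \frac{5}{9}}{\left(-10\right) \frac{1}{18} + i \sqrt{2}} = 8 \frac{-6 - \frac{5}{9}}{- \frac{5}{9} + i \sqrt{2}} = 8 \frac{1}{- \frac{5}{9} + i \sqrt{2}} \left(- \frac{59}{9}\right) = 8 \left(- \frac{59}{9 \left(- \frac{5}{9} + i \sqrt{2}\right)}\right) = - \frac{472}{9 \left(- \frac{5}{9} + i \sqrt{2}\right)} \approx 12.62 + 32.126 i$)
$- S = - (\frac{2360}{187} + \frac{4248 i \sqrt{2}}{187}) = - \frac{2360}{187} - \frac{4248 i \sqrt{2}}{187}$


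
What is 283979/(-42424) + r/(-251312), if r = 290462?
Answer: -2615309073/333176884 ≈ -7.8496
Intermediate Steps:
283979/(-42424) + r/(-251312) = 283979/(-42424) + 290462/(-251312) = 283979*(-1/42424) + 290462*(-1/251312) = -283979/42424 - 145231/125656 = -2615309073/333176884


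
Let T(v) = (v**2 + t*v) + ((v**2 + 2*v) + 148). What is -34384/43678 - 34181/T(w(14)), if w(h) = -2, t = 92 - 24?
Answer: -746753931/349424 ≈ -2137.1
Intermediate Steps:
t = 68
T(v) = 148 + 2*v**2 + 70*v (T(v) = (v**2 + 68*v) + ((v**2 + 2*v) + 148) = (v**2 + 68*v) + (148 + v**2 + 2*v) = 148 + 2*v**2 + 70*v)
-34384/43678 - 34181/T(w(14)) = -34384/43678 - 34181/(148 + 2*(-2)**2 + 70*(-2)) = -34384*1/43678 - 34181/(148 + 2*4 - 140) = -17192/21839 - 34181/(148 + 8 - 140) = -17192/21839 - 34181/16 = -746753931/349424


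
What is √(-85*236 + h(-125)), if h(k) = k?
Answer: I*√20185 ≈ 142.07*I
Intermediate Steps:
√(-85*236 + h(-125)) = √(-85*236 - 125) = √(-20060 - 125) = √(-20185) = I*√20185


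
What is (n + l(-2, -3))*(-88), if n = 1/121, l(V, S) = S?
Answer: 2896/11 ≈ 263.27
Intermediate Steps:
n = 1/121 ≈ 0.0082645
(n + l(-2, -3))*(-88) = (1/121 - 3)*(-88) = -362/121*(-88) = 2896/11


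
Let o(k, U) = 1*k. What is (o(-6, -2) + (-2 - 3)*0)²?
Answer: 36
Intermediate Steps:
o(k, U) = k
(o(-6, -2) + (-2 - 3)*0)² = (-6 + (-2 - 3)*0)² = (-6 - 5*0)² = (-6 + 0)² = (-6)² = 36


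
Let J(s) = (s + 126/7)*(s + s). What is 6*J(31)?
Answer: 18228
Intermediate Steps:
J(s) = 2*s*(18 + s) (J(s) = (s + 126*(⅐))*(2*s) = (s + 18)*(2*s) = (18 + s)*(2*s) = 2*s*(18 + s))
6*J(31) = 6*(2*31*(18 + 31)) = 6*(2*31*49) = 6*3038 = 18228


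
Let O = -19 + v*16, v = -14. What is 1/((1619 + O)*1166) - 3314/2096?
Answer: -332314533/210178496 ≈ -1.5811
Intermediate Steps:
O = -243 (O = -19 - 14*16 = -19 - 224 = -243)
1/((1619 + O)*1166) - 3314/2096 = 1/((1619 - 243)*1166) - 3314/2096 = (1/1166)/1376 - 3314*1/2096 = (1/1376)*(1/1166) - 1657/1048 = 1/1604416 - 1657/1048 = -332314533/210178496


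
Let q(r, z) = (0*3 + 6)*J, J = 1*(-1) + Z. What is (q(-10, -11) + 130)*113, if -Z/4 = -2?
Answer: 19436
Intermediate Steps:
Z = 8 (Z = -4*(-2) = 8)
J = 7 (J = 1*(-1) + 8 = -1 + 8 = 7)
q(r, z) = 42 (q(r, z) = (0*3 + 6)*7 = (0 + 6)*7 = 6*7 = 42)
(q(-10, -11) + 130)*113 = (42 + 130)*113 = 172*113 = 19436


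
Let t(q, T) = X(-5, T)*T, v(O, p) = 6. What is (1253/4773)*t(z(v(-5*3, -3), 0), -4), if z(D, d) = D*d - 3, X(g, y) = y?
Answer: 20048/4773 ≈ 4.2003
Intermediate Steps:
z(D, d) = -3 + D*d
t(q, T) = T² (t(q, T) = T*T = T²)
(1253/4773)*t(z(v(-5*3, -3), 0), -4) = (1253/4773)*(-4)² = (1253*(1/4773))*16 = (1253/4773)*16 = 20048/4773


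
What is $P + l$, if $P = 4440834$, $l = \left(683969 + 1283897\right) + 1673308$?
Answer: $8082008$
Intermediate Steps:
$l = 3641174$ ($l = 1967866 + 1673308 = 3641174$)
$P + l = 4440834 + 3641174 = 8082008$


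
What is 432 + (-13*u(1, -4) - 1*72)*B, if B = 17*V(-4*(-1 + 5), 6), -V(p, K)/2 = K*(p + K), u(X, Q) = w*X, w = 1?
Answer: -172968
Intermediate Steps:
u(X, Q) = X (u(X, Q) = 1*X = X)
V(p, K) = -2*K*(K + p) (V(p, K) = -2*K*(p + K) = -2*K*(K + p))
B = 2040 (B = 17*(-2*6*(6 - 4*(-1 + 5))) = 17*(-2*6*(6 - 4*4)) = 17*(-2*6*(6 - 16)) = 17*(-2*6*(-10)) = 17*120 = 2040)
432 + (-13*u(1, -4) - 1*72)*B = 432 + (-13*1 - 1*72)*2040 = 432 + (-13 - 72)*2040 = 432 - 85*2040 = 432 - 173400 = -172968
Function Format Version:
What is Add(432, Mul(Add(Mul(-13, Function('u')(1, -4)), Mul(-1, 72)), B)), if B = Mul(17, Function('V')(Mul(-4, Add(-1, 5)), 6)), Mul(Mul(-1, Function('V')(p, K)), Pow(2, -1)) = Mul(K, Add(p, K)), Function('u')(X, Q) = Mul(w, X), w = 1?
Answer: -172968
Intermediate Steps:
Function('u')(X, Q) = X (Function('u')(X, Q) = Mul(1, X) = X)
Function('V')(p, K) = Mul(-2, K, Add(K, p)) (Function('V')(p, K) = Mul(-2, Mul(K, Add(p, K))) = Mul(-2, Mul(K, Add(K, p))) = Mul(-2, K, Add(K, p)))
B = 2040 (B = Mul(17, Mul(-2, 6, Add(6, Mul(-4, Add(-1, 5))))) = Mul(17, Mul(-2, 6, Add(6, Mul(-4, 4)))) = Mul(17, Mul(-2, 6, Add(6, -16))) = Mul(17, Mul(-2, 6, -10)) = Mul(17, 120) = 2040)
Add(432, Mul(Add(Mul(-13, Function('u')(1, -4)), Mul(-1, 72)), B)) = Add(432, Mul(Add(Mul(-13, 1), Mul(-1, 72)), 2040)) = Add(432, Mul(Add(-13, -72), 2040)) = Add(432, Mul(-85, 2040)) = Add(432, -173400) = -172968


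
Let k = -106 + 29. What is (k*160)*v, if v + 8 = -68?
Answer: 936320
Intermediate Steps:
v = -76 (v = -8 - 68 = -76)
k = -77
(k*160)*v = -77*160*(-76) = -12320*(-76) = 936320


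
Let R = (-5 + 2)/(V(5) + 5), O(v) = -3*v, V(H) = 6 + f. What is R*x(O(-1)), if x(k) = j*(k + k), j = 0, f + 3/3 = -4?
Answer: 0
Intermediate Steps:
f = -5 (f = -1 - 4 = -5)
V(H) = 1 (V(H) = 6 - 5 = 1)
x(k) = 0 (x(k) = 0*(k + k) = 0*(2*k) = 0)
R = -½ (R = (-5 + 2)/(1 + 5) = -3/6 = -3*⅙ = -½ ≈ -0.50000)
R*x(O(-1)) = -½*0 = 0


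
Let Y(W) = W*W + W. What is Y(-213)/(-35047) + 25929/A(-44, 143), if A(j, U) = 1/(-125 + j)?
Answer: -153576034203/35047 ≈ -4.3820e+6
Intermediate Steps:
Y(W) = W + W**2 (Y(W) = W**2 + W = W + W**2)
Y(-213)/(-35047) + 25929/A(-44, 143) = -213*(1 - 213)/(-35047) + 25929/(1/(-125 - 44)) = -213*(-212)*(-1/35047) + 25929/(1/(-169)) = 45156*(-1/35047) + 25929/(-1/169) = -45156/35047 + 25929*(-169) = -45156/35047 - 4382001 = -153576034203/35047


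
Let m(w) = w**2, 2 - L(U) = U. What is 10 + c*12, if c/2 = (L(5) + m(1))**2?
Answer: 106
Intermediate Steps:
L(U) = 2 - U
c = 8 (c = 2*((2 - 1*5) + 1**2)**2 = 2*((2 - 5) + 1)**2 = 2*(-3 + 1)**2 = 2*(-2)**2 = 2*4 = 8)
10 + c*12 = 10 + 8*12 = 10 + 96 = 106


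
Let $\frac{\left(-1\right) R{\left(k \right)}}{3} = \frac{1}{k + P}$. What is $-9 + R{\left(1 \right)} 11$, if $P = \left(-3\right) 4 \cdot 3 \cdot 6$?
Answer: $- \frac{1902}{215} \approx -8.8465$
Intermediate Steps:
$P = -216$ ($P = \left(-12\right) 3 \cdot 6 = \left(-36\right) 6 = -216$)
$R{\left(k \right)} = - \frac{3}{-216 + k}$ ($R{\left(k \right)} = - \frac{3}{k - 216} = - \frac{3}{-216 + k}$)
$-9 + R{\left(1 \right)} 11 = -9 + - \frac{3}{-216 + 1} \cdot 11 = -9 + - \frac{3}{-215} \cdot 11 = -9 + \left(-3\right) \left(- \frac{1}{215}\right) 11 = -9 + \frac{3}{215} \cdot 11 = -9 + \frac{33}{215} = - \frac{1902}{215}$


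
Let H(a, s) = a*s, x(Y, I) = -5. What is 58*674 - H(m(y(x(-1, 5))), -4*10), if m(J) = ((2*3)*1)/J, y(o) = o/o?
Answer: 39332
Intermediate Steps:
y(o) = 1
m(J) = 6/J (m(J) = (6*1)/J = 6/J)
58*674 - H(m(y(x(-1, 5))), -4*10) = 58*674 - 6/1*(-4*10) = 39092 - 6*1*(-40) = 39092 - 6*(-40) = 39092 - 1*(-240) = 39092 + 240 = 39332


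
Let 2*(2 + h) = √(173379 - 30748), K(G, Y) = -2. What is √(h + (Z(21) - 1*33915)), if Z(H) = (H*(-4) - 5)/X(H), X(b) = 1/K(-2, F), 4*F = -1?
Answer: √(-134956 + 2*√142631)/2 ≈ 183.17*I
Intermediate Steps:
F = -¼ (F = (¼)*(-1) = -¼ ≈ -0.25000)
X(b) = -½ (X(b) = 1/(-2) = -½)
Z(H) = 10 + 8*H (Z(H) = (H*(-4) - 5)/(-½) = (-4*H - 5)*(-2) = (-5 - 4*H)*(-2) = 10 + 8*H)
h = -2 + √142631/2 (h = -2 + √(173379 - 30748)/2 = -2 + √142631/2 ≈ 186.83)
√(h + (Z(21) - 1*33915)) = √((-2 + √142631/2) + ((10 + 8*21) - 1*33915)) = √((-2 + √142631/2) + ((10 + 168) - 33915)) = √((-2 + √142631/2) + (178 - 33915)) = √((-2 + √142631/2) - 33737) = √(-33739 + √142631/2)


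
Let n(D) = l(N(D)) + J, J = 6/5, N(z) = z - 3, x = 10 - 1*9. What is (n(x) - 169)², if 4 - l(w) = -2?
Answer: 654481/25 ≈ 26179.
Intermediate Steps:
x = 1 (x = 10 - 9 = 1)
N(z) = -3 + z
l(w) = 6 (l(w) = 4 - 1*(-2) = 4 + 2 = 6)
J = 6/5 (J = 6*(⅕) = 6/5 ≈ 1.2000)
n(D) = 36/5 (n(D) = 6 + 6/5 = 36/5)
(n(x) - 169)² = (36/5 - 169)² = (-809/5)² = 654481/25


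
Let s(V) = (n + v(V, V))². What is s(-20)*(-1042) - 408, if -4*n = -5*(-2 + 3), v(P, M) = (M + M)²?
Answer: -21373520289/8 ≈ -2.6717e+9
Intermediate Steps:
v(P, M) = 4*M² (v(P, M) = (2*M)² = 4*M²)
n = 5/4 (n = -(-5)*(-2 + 3)/4 = -(-5)/4 = -¼*(-5) = 5/4 ≈ 1.2500)
s(V) = (5/4 + 4*V²)²
s(-20)*(-1042) - 408 = ((5 + 16*(-20)²)²/16)*(-1042) - 408 = ((5 + 16*400)²/16)*(-1042) - 408 = ((5 + 6400)²/16)*(-1042) - 408 = ((1/16)*6405²)*(-1042) - 408 = ((1/16)*41024025)*(-1042) - 408 = (41024025/16)*(-1042) - 408 = -21373517025/8 - 408 = -21373520289/8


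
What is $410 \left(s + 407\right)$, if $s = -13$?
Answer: $161540$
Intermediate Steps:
$410 \left(s + 407\right) = 410 \left(-13 + 407\right) = 410 \cdot 394 = 161540$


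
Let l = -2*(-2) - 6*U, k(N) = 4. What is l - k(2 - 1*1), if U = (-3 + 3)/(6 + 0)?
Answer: 0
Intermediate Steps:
U = 0 (U = 0/6 = 0*(1/6) = 0)
l = 4 (l = -2*(-2) - 6*0 = 4 + 0 = 4)
l - k(2 - 1*1) = 4 - 1*4 = 4 - 4 = 0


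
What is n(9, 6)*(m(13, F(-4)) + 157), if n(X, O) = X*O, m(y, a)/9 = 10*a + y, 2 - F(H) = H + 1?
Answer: 39096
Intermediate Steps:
F(H) = 1 - H (F(H) = 2 - (H + 1) = 2 - (1 + H) = 2 + (-1 - H) = 1 - H)
m(y, a) = 9*y + 90*a (m(y, a) = 9*(10*a + y) = 9*(y + 10*a) = 9*y + 90*a)
n(X, O) = O*X
n(9, 6)*(m(13, F(-4)) + 157) = (6*9)*((9*13 + 90*(1 - 1*(-4))) + 157) = 54*((117 + 90*(1 + 4)) + 157) = 54*((117 + 90*5) + 157) = 54*((117 + 450) + 157) = 54*(567 + 157) = 54*724 = 39096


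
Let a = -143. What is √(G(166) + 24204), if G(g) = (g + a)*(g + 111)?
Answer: 5*√1223 ≈ 174.86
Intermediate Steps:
G(g) = (-143 + g)*(111 + g) (G(g) = (g - 143)*(g + 111) = (-143 + g)*(111 + g))
√(G(166) + 24204) = √((-15873 + 166² - 32*166) + 24204) = √((-15873 + 27556 - 5312) + 24204) = √(6371 + 24204) = √30575 = 5*√1223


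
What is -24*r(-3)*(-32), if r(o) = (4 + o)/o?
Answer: -256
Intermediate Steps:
r(o) = (4 + o)/o
-24*r(-3)*(-32) = -24*(4 - 3)/(-3)*(-32) = -(-8)*(-32) = -24*(-1/3)*(-32) = 8*(-32) = -256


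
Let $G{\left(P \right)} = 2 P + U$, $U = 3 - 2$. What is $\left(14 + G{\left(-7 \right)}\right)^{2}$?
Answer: $1$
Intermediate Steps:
$U = 1$
$G{\left(P \right)} = 1 + 2 P$ ($G{\left(P \right)} = 2 P + 1 = 1 + 2 P$)
$\left(14 + G{\left(-7 \right)}\right)^{2} = \left(14 + \left(1 + 2 \left(-7\right)\right)\right)^{2} = \left(14 + \left(1 - 14\right)\right)^{2} = \left(14 - 13\right)^{2} = 1^{2} = 1$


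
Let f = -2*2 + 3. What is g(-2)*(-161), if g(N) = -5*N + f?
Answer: -1449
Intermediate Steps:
f = -1 (f = -4 + 3 = -1)
g(N) = -1 - 5*N (g(N) = -5*N - 1 = -1 - 5*N)
g(-2)*(-161) = (-1 - 5*(-2))*(-161) = (-1 + 10)*(-161) = 9*(-161) = -1449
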